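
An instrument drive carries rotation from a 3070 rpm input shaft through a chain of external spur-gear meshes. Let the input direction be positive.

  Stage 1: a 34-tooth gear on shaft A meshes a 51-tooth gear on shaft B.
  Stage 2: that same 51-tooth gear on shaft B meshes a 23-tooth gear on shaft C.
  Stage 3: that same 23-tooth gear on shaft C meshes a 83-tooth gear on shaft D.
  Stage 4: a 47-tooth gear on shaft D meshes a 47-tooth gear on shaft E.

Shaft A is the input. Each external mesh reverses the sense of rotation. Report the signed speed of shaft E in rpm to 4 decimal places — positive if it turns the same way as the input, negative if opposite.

Stage 1 [34T→51T]: ω = 3070.0000×34/51 = 2046.6667 rpm, dir flips to −; running = −2046.6667
Stage 2 [51T→23T]: ω = 2046.6667×51/23 = 4538.2609 rpm, dir flips to +; running = +4538.2609
Stage 3 [23T→83T]: ω = 4538.2609×23/83 = 1257.5904 rpm, dir flips to −; running = −1257.5904
Stage 4 [47T→47T]: ω = 1257.5904×47/47 = 1257.5904 rpm, dir flips to +; running = +1257.5904

+1257.5904 rpm (same as input, |ω| = 1257.5904 rpm)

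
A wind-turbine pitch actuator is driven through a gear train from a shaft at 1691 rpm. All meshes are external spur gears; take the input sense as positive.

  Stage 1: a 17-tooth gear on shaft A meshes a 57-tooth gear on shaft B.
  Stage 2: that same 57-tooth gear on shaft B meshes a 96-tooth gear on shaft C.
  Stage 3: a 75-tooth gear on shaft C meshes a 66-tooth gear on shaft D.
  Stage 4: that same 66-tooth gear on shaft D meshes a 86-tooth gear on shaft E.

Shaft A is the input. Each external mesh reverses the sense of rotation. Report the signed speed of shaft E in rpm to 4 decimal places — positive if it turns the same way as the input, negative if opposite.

Stage 1 [17T→57T]: ω = 1691.0000×17/57 = 504.3333 rpm, dir flips to −; running = −504.3333
Stage 2 [57T→96T]: ω = 504.3333×57/96 = 299.4479 rpm, dir flips to +; running = +299.4479
Stage 3 [75T→66T]: ω = 299.4479×75/66 = 340.2817 rpm, dir flips to −; running = −340.2817
Stage 4 [66T→86T]: ω = 340.2817×66/86 = 261.1464 rpm, dir flips to +; running = +261.1464

+261.1464 rpm (same as input, |ω| = 261.1464 rpm)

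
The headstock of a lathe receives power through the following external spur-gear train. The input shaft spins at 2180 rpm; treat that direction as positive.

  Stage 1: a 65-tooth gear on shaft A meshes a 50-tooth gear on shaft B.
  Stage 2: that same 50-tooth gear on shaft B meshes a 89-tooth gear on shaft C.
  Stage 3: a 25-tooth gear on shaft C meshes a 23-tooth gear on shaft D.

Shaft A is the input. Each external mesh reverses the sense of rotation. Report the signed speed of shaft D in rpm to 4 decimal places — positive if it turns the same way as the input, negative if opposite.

-1730.5813 rpm (opposite to input, |ω| = 1730.5813 rpm)

Stage 1 [65T→50T]: ω = 2180.0000×65/50 = 2834.0000 rpm, dir flips to −; running = −2834.0000
Stage 2 [50T→89T]: ω = 2834.0000×50/89 = 1592.1348 rpm, dir flips to +; running = +1592.1348
Stage 3 [25T→23T]: ω = 1592.1348×25/23 = 1730.5813 rpm, dir flips to −; running = −1730.5813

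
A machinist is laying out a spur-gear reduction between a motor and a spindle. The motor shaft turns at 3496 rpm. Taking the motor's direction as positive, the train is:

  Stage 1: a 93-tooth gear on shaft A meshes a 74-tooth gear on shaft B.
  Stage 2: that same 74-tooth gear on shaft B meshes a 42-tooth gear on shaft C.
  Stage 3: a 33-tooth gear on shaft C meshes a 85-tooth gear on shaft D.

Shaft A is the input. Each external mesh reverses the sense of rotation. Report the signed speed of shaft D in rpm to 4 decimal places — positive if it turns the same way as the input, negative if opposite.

Stage 1 [93T→74T]: ω = 3496.0000×93/74 = 4393.6216 rpm, dir flips to −; running = −4393.6216
Stage 2 [74T→42T]: ω = 4393.6216×74/42 = 7741.1429 rpm, dir flips to +; running = +7741.1429
Stage 3 [33T→85T]: ω = 7741.1429×33/85 = 3005.3849 rpm, dir flips to −; running = −3005.3849

-3005.3849 rpm (opposite to input, |ω| = 3005.3849 rpm)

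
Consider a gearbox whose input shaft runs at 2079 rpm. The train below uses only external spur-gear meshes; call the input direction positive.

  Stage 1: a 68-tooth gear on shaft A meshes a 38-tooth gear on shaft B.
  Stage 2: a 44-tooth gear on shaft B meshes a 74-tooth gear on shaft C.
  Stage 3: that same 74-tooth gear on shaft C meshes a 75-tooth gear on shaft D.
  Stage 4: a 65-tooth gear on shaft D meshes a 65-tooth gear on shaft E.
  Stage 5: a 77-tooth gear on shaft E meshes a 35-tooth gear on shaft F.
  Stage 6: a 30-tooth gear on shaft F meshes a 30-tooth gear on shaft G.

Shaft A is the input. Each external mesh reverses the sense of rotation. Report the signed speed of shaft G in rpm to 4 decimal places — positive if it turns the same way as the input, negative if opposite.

+4801.6876 rpm (same as input, |ω| = 4801.6876 rpm)

Stage 1 [68T→38T]: ω = 2079.0000×68/38 = 3720.3158 rpm, dir flips to −; running = −3720.3158
Stage 2 [44T→74T]: ω = 3720.3158×44/74 = 2212.0797 rpm, dir flips to +; running = +2212.0797
Stage 3 [74T→75T]: ω = 2212.0797×74/75 = 2182.5853 rpm, dir flips to −; running = −2182.5853
Stage 4 [65T→65T]: ω = 2182.5853×65/65 = 2182.5853 rpm, dir flips to +; running = +2182.5853
Stage 5 [77T→35T]: ω = 2182.5853×77/35 = 4801.6876 rpm, dir flips to −; running = −4801.6876
Stage 6 [30T→30T]: ω = 4801.6876×30/30 = 4801.6876 rpm, dir flips to +; running = +4801.6876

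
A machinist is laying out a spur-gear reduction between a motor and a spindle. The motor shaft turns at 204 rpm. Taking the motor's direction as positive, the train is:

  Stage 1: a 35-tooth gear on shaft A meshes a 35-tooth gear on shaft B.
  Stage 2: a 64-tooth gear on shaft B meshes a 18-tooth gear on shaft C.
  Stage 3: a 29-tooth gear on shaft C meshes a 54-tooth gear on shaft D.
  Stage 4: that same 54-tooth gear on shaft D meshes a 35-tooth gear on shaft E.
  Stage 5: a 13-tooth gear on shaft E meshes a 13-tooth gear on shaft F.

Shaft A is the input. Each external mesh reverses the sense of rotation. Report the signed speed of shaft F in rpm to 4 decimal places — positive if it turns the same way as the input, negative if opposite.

Stage 1 [35T→35T]: ω = 204.0000×35/35 = 204.0000 rpm, dir flips to −; running = −204.0000
Stage 2 [64T→18T]: ω = 204.0000×64/18 = 725.3333 rpm, dir flips to +; running = +725.3333
Stage 3 [29T→54T]: ω = 725.3333×29/54 = 389.5309 rpm, dir flips to −; running = −389.5309
Stage 4 [54T→35T]: ω = 389.5309×54/35 = 600.9905 rpm, dir flips to +; running = +600.9905
Stage 5 [13T→13T]: ω = 600.9905×13/13 = 600.9905 rpm, dir flips to −; running = −600.9905

-600.9905 rpm (opposite to input, |ω| = 600.9905 rpm)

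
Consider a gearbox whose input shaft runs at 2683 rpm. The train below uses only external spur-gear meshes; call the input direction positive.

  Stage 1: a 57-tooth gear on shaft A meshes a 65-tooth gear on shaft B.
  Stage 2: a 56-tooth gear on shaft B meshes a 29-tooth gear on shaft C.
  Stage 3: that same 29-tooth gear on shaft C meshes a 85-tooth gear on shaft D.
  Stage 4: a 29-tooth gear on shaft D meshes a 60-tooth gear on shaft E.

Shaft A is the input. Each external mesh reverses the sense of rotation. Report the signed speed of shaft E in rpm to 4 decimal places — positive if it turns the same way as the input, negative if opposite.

Stage 1 [57T→65T]: ω = 2683.0000×57/65 = 2352.7846 rpm, dir flips to −; running = −2352.7846
Stage 2 [56T→29T]: ω = 2352.7846×56/29 = 4543.3082 rpm, dir flips to +; running = +4543.3082
Stage 3 [29T→85T]: ω = 4543.3082×29/85 = 1550.0699 rpm, dir flips to −; running = −1550.0699
Stage 4 [29T→60T]: ω = 1550.0699×29/60 = 749.2004 rpm, dir flips to +; running = +749.2004

+749.2004 rpm (same as input, |ω| = 749.2004 rpm)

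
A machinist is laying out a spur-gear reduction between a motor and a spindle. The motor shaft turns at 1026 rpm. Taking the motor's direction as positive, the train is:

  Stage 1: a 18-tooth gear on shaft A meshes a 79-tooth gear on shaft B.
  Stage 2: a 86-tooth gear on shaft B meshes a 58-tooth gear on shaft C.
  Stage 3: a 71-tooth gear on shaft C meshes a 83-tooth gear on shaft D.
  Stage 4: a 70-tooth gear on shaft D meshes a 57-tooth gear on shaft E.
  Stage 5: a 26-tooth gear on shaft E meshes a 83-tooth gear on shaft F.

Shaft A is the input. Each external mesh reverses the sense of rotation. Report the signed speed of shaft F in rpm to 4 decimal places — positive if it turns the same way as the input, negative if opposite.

Stage 1 [18T→79T]: ω = 1026.0000×18/79 = 233.7722 rpm, dir flips to −; running = −233.7722
Stage 2 [86T→58T]: ω = 233.7722×86/58 = 346.6277 rpm, dir flips to +; running = +346.6277
Stage 3 [71T→83T]: ω = 346.6277×71/83 = 296.5128 rpm, dir flips to −; running = −296.5128
Stage 4 [70T→57T]: ω = 296.5128×70/57 = 364.1386 rpm, dir flips to +; running = +364.1386
Stage 5 [26T→83T]: ω = 364.1386×26/83 = 114.0675 rpm, dir flips to −; running = −114.0675

-114.0675 rpm (opposite to input, |ω| = 114.0675 rpm)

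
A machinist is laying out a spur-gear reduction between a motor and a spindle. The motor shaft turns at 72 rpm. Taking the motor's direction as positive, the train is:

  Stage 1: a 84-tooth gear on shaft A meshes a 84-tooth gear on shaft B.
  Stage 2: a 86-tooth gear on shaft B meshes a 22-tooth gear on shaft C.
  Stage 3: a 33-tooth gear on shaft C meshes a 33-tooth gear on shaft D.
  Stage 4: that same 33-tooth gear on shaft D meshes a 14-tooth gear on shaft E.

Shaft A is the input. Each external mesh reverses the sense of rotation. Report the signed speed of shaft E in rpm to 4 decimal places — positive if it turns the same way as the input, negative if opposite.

Stage 1 [84T→84T]: ω = 72.0000×84/84 = 72.0000 rpm, dir flips to −; running = −72.0000
Stage 2 [86T→22T]: ω = 72.0000×86/22 = 281.4545 rpm, dir flips to +; running = +281.4545
Stage 3 [33T→33T]: ω = 281.4545×33/33 = 281.4545 rpm, dir flips to −; running = −281.4545
Stage 4 [33T→14T]: ω = 281.4545×33/14 = 663.4286 rpm, dir flips to +; running = +663.4286

+663.4286 rpm (same as input, |ω| = 663.4286 rpm)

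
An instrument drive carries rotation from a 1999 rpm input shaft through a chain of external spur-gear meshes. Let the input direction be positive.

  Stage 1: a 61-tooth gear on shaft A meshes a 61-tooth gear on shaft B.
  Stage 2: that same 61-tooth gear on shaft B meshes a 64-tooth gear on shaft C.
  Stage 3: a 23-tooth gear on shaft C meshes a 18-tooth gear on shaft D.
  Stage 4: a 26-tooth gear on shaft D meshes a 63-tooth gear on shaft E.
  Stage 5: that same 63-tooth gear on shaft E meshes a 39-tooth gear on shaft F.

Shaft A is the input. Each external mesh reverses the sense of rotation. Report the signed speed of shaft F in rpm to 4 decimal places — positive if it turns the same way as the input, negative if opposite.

-1623.0307 rpm (opposite to input, |ω| = 1623.0307 rpm)

Stage 1 [61T→61T]: ω = 1999.0000×61/61 = 1999.0000 rpm, dir flips to −; running = −1999.0000
Stage 2 [61T→64T]: ω = 1999.0000×61/64 = 1905.2969 rpm, dir flips to +; running = +1905.2969
Stage 3 [23T→18T]: ω = 1905.2969×23/18 = 2434.5460 rpm, dir flips to −; running = −2434.5460
Stage 4 [26T→63T]: ω = 2434.5460×26/63 = 1004.7333 rpm, dir flips to +; running = +1004.7333
Stage 5 [63T→39T]: ω = 1004.7333×63/39 = 1623.0307 rpm, dir flips to −; running = −1623.0307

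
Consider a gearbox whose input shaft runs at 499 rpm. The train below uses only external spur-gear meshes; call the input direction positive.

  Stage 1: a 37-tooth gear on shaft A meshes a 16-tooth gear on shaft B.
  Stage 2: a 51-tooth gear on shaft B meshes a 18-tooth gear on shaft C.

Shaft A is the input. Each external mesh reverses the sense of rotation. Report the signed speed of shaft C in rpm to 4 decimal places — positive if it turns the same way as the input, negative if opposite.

+3269.4896 rpm (same as input, |ω| = 3269.4896 rpm)

Stage 1 [37T→16T]: ω = 499.0000×37/16 = 1153.9375 rpm, dir flips to −; running = −1153.9375
Stage 2 [51T→18T]: ω = 1153.9375×51/18 = 3269.4896 rpm, dir flips to +; running = +3269.4896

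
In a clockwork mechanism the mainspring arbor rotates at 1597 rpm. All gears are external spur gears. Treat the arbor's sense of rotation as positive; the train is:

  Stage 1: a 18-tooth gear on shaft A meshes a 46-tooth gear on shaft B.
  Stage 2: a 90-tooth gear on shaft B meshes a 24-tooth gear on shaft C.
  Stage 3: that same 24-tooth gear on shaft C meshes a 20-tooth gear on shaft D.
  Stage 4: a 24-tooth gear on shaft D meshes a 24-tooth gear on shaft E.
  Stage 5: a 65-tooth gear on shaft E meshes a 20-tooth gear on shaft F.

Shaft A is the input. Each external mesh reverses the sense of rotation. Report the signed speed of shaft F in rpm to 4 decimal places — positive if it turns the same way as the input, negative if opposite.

-9139.3533 rpm (opposite to input, |ω| = 9139.3533 rpm)

Stage 1 [18T→46T]: ω = 1597.0000×18/46 = 624.9130 rpm, dir flips to −; running = −624.9130
Stage 2 [90T→24T]: ω = 624.9130×90/24 = 2343.4239 rpm, dir flips to +; running = +2343.4239
Stage 3 [24T→20T]: ω = 2343.4239×24/20 = 2812.1087 rpm, dir flips to −; running = −2812.1087
Stage 4 [24T→24T]: ω = 2812.1087×24/24 = 2812.1087 rpm, dir flips to +; running = +2812.1087
Stage 5 [65T→20T]: ω = 2812.1087×65/20 = 9139.3533 rpm, dir flips to −; running = −9139.3533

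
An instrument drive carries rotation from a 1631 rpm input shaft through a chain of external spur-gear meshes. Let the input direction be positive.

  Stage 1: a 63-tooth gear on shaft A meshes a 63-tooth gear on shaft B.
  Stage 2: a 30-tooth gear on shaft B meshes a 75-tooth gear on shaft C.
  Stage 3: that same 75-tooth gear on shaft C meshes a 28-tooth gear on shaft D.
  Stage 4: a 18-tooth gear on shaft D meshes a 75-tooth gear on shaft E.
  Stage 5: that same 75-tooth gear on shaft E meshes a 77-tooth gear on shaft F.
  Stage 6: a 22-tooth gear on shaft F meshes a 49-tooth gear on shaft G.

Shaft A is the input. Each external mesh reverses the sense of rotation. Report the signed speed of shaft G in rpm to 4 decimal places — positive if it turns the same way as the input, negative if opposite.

+183.4111 rpm (same as input, |ω| = 183.4111 rpm)

Stage 1 [63T→63T]: ω = 1631.0000×63/63 = 1631.0000 rpm, dir flips to −; running = −1631.0000
Stage 2 [30T→75T]: ω = 1631.0000×30/75 = 652.4000 rpm, dir flips to +; running = +652.4000
Stage 3 [75T→28T]: ω = 652.4000×75/28 = 1747.5000 rpm, dir flips to −; running = −1747.5000
Stage 4 [18T→75T]: ω = 1747.5000×18/75 = 419.4000 rpm, dir flips to +; running = +419.4000
Stage 5 [75T→77T]: ω = 419.4000×75/77 = 408.5065 rpm, dir flips to −; running = −408.5065
Stage 6 [22T→49T]: ω = 408.5065×22/49 = 183.4111 rpm, dir flips to +; running = +183.4111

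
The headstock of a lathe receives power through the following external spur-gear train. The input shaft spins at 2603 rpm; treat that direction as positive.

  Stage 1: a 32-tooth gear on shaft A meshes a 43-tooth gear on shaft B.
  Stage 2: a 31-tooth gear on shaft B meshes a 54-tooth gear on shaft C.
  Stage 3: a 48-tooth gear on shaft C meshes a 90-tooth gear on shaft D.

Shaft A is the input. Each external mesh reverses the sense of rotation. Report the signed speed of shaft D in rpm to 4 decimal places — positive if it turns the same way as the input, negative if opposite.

Stage 1 [32T→43T]: ω = 2603.0000×32/43 = 1937.1163 rpm, dir flips to −; running = −1937.1163
Stage 2 [31T→54T]: ω = 1937.1163×31/54 = 1112.0482 rpm, dir flips to +; running = +1112.0482
Stage 3 [48T→90T]: ω = 1112.0482×48/90 = 593.0924 rpm, dir flips to −; running = −593.0924

-593.0924 rpm (opposite to input, |ω| = 593.0924 rpm)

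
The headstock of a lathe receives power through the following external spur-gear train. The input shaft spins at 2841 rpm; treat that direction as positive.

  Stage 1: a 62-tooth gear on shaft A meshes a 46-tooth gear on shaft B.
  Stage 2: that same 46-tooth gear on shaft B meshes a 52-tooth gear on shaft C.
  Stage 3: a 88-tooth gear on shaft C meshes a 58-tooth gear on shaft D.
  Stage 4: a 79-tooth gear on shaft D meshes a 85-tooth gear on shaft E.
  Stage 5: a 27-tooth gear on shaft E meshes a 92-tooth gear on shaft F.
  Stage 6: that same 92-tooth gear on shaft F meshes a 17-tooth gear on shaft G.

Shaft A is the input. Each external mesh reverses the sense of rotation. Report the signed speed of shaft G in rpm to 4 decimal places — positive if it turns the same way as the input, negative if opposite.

+7586.4267 rpm (same as input, |ω| = 7586.4267 rpm)

Stage 1 [62T→46T]: ω = 2841.0000×62/46 = 3829.1739 rpm, dir flips to −; running = −3829.1739
Stage 2 [46T→52T]: ω = 3829.1739×46/52 = 3387.3462 rpm, dir flips to +; running = +3387.3462
Stage 3 [88T→58T]: ω = 3387.3462×88/58 = 5139.4218 rpm, dir flips to −; running = −5139.4218
Stage 4 [79T→85T]: ω = 5139.4218×79/85 = 4776.6390 rpm, dir flips to +; running = +4776.6390
Stage 5 [27T→92T]: ω = 4776.6390×27/92 = 1401.8397 rpm, dir flips to −; running = −1401.8397
Stage 6 [92T→17T]: ω = 1401.8397×92/17 = 7586.4267 rpm, dir flips to +; running = +7586.4267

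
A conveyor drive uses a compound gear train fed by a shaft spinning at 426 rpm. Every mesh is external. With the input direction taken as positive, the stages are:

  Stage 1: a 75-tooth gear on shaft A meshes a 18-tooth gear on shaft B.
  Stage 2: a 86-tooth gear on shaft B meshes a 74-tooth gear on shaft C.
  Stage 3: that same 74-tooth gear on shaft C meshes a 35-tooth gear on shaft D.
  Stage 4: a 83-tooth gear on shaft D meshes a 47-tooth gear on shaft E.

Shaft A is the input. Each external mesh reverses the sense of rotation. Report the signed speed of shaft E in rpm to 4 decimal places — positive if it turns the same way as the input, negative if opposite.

Stage 1 [75T→18T]: ω = 426.0000×75/18 = 1775.0000 rpm, dir flips to −; running = −1775.0000
Stage 2 [86T→74T]: ω = 1775.0000×86/74 = 2062.8378 rpm, dir flips to +; running = +2062.8378
Stage 3 [74T→35T]: ω = 2062.8378×74/35 = 4361.4286 rpm, dir flips to −; running = −4361.4286
Stage 4 [83T→47T]: ω = 4361.4286×83/47 = 7702.0973 rpm, dir flips to +; running = +7702.0973

+7702.0973 rpm (same as input, |ω| = 7702.0973 rpm)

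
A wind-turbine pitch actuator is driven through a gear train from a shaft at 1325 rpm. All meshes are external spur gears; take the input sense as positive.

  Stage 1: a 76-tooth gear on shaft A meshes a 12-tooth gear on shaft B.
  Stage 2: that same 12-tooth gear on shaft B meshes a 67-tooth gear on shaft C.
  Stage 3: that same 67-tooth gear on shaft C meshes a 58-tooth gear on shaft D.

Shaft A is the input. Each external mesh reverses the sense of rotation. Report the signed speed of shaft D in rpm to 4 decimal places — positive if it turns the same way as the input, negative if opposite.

-1736.2069 rpm (opposite to input, |ω| = 1736.2069 rpm)

Stage 1 [76T→12T]: ω = 1325.0000×76/12 = 8391.6667 rpm, dir flips to −; running = −8391.6667
Stage 2 [12T→67T]: ω = 8391.6667×12/67 = 1502.9851 rpm, dir flips to +; running = +1502.9851
Stage 3 [67T→58T]: ω = 1502.9851×67/58 = 1736.2069 rpm, dir flips to −; running = −1736.2069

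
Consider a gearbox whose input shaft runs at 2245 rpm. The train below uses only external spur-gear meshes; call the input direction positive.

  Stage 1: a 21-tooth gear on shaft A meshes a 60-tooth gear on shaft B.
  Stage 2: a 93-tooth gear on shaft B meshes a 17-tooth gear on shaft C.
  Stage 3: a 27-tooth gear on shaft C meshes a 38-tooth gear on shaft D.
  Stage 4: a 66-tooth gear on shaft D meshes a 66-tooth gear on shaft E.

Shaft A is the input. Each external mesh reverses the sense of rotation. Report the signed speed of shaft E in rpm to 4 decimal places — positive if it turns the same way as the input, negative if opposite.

+3054.2078 rpm (same as input, |ω| = 3054.2078 rpm)

Stage 1 [21T→60T]: ω = 2245.0000×21/60 = 785.7500 rpm, dir flips to −; running = −785.7500
Stage 2 [93T→17T]: ω = 785.7500×93/17 = 4298.5147 rpm, dir flips to +; running = +4298.5147
Stage 3 [27T→38T]: ω = 4298.5147×27/38 = 3054.2078 rpm, dir flips to −; running = −3054.2078
Stage 4 [66T→66T]: ω = 3054.2078×66/66 = 3054.2078 rpm, dir flips to +; running = +3054.2078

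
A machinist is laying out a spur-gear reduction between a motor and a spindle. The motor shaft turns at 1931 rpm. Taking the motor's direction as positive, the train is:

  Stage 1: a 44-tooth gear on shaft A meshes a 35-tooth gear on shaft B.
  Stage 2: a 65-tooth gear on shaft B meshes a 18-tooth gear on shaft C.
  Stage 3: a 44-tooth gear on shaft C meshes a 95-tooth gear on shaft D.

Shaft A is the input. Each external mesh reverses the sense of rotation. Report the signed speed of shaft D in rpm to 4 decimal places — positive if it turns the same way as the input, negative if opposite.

-4060.1009 rpm (opposite to input, |ω| = 4060.1009 rpm)

Stage 1 [44T→35T]: ω = 1931.0000×44/35 = 2427.5429 rpm, dir flips to −; running = −2427.5429
Stage 2 [65T→18T]: ω = 2427.5429×65/18 = 8766.1270 rpm, dir flips to +; running = +8766.1270
Stage 3 [44T→95T]: ω = 8766.1270×44/95 = 4060.1009 rpm, dir flips to −; running = −4060.1009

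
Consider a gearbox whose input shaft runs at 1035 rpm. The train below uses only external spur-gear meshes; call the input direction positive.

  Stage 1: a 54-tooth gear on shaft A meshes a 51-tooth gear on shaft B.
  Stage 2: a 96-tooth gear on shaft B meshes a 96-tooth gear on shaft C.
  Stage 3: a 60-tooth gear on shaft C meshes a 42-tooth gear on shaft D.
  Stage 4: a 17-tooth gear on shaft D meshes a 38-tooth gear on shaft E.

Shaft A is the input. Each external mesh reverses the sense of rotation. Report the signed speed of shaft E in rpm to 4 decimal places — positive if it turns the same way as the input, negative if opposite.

Stage 1 [54T→51T]: ω = 1035.0000×54/51 = 1095.8824 rpm, dir flips to −; running = −1095.8824
Stage 2 [96T→96T]: ω = 1095.8824×96/96 = 1095.8824 rpm, dir flips to +; running = +1095.8824
Stage 3 [60T→42T]: ω = 1095.8824×60/42 = 1565.5462 rpm, dir flips to −; running = −1565.5462
Stage 4 [17T→38T]: ω = 1565.5462×17/38 = 700.3759 rpm, dir flips to +; running = +700.3759

+700.3759 rpm (same as input, |ω| = 700.3759 rpm)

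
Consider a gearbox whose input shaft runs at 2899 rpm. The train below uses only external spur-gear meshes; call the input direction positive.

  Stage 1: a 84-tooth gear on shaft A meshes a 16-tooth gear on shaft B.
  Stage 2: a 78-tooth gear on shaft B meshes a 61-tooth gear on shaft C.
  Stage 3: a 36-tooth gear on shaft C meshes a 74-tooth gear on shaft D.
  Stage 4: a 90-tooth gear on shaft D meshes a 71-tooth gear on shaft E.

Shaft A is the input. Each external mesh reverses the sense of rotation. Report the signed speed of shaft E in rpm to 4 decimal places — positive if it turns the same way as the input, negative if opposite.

+12001.2706 rpm (same as input, |ω| = 12001.2706 rpm)

Stage 1 [84T→16T]: ω = 2899.0000×84/16 = 15219.7500 rpm, dir flips to −; running = −15219.7500
Stage 2 [78T→61T]: ω = 15219.7500×78/61 = 19461.3197 rpm, dir flips to +; running = +19461.3197
Stage 3 [36T→74T]: ω = 19461.3197×36/74 = 9467.6690 rpm, dir flips to −; running = −9467.6690
Stage 4 [90T→71T]: ω = 9467.6690×90/71 = 12001.2706 rpm, dir flips to +; running = +12001.2706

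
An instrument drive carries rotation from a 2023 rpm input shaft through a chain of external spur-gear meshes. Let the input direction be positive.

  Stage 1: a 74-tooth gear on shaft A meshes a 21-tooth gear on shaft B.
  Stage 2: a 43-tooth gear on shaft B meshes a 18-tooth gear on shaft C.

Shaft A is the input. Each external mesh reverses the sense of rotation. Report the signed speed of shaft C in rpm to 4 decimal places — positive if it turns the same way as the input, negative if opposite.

Stage 1 [74T→21T]: ω = 2023.0000×74/21 = 7128.6667 rpm, dir flips to −; running = −7128.6667
Stage 2 [43T→18T]: ω = 7128.6667×43/18 = 17029.5926 rpm, dir flips to +; running = +17029.5926

+17029.5926 rpm (same as input, |ω| = 17029.5926 rpm)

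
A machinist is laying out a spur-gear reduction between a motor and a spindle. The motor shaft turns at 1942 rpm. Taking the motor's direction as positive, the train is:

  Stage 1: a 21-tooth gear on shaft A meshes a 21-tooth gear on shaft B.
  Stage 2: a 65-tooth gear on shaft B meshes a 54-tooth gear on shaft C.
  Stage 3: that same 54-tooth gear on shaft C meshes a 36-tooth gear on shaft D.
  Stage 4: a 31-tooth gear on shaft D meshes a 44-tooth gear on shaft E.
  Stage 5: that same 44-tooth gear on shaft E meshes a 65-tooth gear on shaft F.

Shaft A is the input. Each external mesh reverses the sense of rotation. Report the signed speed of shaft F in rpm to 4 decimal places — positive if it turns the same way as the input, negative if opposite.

-1672.2778 rpm (opposite to input, |ω| = 1672.2778 rpm)

Stage 1 [21T→21T]: ω = 1942.0000×21/21 = 1942.0000 rpm, dir flips to −; running = −1942.0000
Stage 2 [65T→54T]: ω = 1942.0000×65/54 = 2337.5926 rpm, dir flips to +; running = +2337.5926
Stage 3 [54T→36T]: ω = 2337.5926×54/36 = 3506.3889 rpm, dir flips to −; running = −3506.3889
Stage 4 [31T→44T]: ω = 3506.3889×31/44 = 2470.4104 rpm, dir flips to +; running = +2470.4104
Stage 5 [44T→65T]: ω = 2470.4104×44/65 = 1672.2778 rpm, dir flips to −; running = −1672.2778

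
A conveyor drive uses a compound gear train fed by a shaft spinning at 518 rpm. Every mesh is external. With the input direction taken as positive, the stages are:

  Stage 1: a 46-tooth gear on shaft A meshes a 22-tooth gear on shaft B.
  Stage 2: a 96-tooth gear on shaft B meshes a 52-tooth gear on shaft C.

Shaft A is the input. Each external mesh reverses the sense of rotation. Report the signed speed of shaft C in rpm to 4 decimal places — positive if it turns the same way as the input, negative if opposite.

+1999.5524 rpm (same as input, |ω| = 1999.5524 rpm)

Stage 1 [46T→22T]: ω = 518.0000×46/22 = 1083.0909 rpm, dir flips to −; running = −1083.0909
Stage 2 [96T→52T]: ω = 1083.0909×96/52 = 1999.5524 rpm, dir flips to +; running = +1999.5524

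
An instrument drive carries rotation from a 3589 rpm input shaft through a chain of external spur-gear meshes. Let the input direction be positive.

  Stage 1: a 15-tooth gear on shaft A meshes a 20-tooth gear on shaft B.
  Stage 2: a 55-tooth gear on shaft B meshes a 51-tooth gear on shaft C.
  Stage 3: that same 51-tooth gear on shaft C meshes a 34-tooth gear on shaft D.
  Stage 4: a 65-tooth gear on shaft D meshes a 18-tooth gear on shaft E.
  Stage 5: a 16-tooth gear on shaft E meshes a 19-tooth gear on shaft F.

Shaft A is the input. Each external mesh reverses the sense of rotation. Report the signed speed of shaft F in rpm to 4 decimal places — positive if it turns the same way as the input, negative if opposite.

-13241.1507 rpm (opposite to input, |ω| = 13241.1507 rpm)

Stage 1 [15T→20T]: ω = 3589.0000×15/20 = 2691.7500 rpm, dir flips to −; running = −2691.7500
Stage 2 [55T→51T]: ω = 2691.7500×55/51 = 2902.8676 rpm, dir flips to +; running = +2902.8676
Stage 3 [51T→34T]: ω = 2902.8676×51/34 = 4354.3015 rpm, dir flips to −; running = −4354.3015
Stage 4 [65T→18T]: ω = 4354.3015×65/18 = 15723.8664 rpm, dir flips to +; running = +15723.8664
Stage 5 [16T→19T]: ω = 15723.8664×16/19 = 13241.1507 rpm, dir flips to −; running = −13241.1507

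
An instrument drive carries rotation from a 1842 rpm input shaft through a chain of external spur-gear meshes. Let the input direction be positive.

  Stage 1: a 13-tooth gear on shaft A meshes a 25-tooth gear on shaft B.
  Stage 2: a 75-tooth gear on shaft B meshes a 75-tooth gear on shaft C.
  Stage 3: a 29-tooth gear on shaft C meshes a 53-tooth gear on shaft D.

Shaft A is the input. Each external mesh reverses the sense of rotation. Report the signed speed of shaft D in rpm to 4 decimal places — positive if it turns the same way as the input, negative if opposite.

Stage 1 [13T→25T]: ω = 1842.0000×13/25 = 957.8400 rpm, dir flips to −; running = −957.8400
Stage 2 [75T→75T]: ω = 957.8400×75/75 = 957.8400 rpm, dir flips to +; running = +957.8400
Stage 3 [29T→53T]: ω = 957.8400×29/53 = 524.1011 rpm, dir flips to −; running = −524.1011

-524.1011 rpm (opposite to input, |ω| = 524.1011 rpm)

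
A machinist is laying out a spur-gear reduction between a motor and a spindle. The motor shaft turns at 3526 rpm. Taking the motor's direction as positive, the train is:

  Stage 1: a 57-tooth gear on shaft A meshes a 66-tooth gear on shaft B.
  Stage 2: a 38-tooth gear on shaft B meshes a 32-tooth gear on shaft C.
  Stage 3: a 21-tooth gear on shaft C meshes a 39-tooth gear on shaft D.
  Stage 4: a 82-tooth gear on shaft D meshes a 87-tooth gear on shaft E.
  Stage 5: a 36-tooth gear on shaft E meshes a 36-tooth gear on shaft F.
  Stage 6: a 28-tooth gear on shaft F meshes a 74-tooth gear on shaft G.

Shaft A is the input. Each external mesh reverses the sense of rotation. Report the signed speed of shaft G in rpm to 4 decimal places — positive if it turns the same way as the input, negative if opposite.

Stage 1 [57T→66T]: ω = 3526.0000×57/66 = 3045.1818 rpm, dir flips to −; running = −3045.1818
Stage 2 [38T→32T]: ω = 3045.1818×38/32 = 3616.1534 rpm, dir flips to +; running = +3616.1534
Stage 3 [21T→39T]: ω = 3616.1534×21/39 = 1947.1595 rpm, dir flips to −; running = −1947.1595
Stage 4 [82T→87T]: ω = 1947.1595×82/87 = 1835.2538 rpm, dir flips to +; running = +1835.2538
Stage 5 [36T→36T]: ω = 1835.2538×36/36 = 1835.2538 rpm, dir flips to −; running = −1835.2538
Stage 6 [28T→74T]: ω = 1835.2538×28/74 = 694.4204 rpm, dir flips to +; running = +694.4204

+694.4204 rpm (same as input, |ω| = 694.4204 rpm)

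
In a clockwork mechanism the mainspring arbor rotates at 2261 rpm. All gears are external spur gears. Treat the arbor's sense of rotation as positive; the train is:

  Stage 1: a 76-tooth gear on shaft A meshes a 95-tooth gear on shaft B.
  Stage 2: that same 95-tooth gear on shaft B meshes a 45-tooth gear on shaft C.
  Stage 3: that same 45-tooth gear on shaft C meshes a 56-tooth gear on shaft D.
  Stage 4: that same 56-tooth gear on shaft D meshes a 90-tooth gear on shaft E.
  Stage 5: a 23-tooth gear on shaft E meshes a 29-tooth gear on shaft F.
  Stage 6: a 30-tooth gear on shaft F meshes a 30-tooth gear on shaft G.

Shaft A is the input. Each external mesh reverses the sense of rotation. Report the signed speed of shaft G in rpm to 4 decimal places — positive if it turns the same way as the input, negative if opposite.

+1514.2636 rpm (same as input, |ω| = 1514.2636 rpm)

Stage 1 [76T→95T]: ω = 2261.0000×76/95 = 1808.8000 rpm, dir flips to −; running = −1808.8000
Stage 2 [95T→45T]: ω = 1808.8000×95/45 = 3818.5778 rpm, dir flips to +; running = +3818.5778
Stage 3 [45T→56T]: ω = 3818.5778×45/56 = 3068.5000 rpm, dir flips to −; running = −3068.5000
Stage 4 [56T→90T]: ω = 3068.5000×56/90 = 1909.2889 rpm, dir flips to +; running = +1909.2889
Stage 5 [23T→29T]: ω = 1909.2889×23/29 = 1514.2636 rpm, dir flips to −; running = −1514.2636
Stage 6 [30T→30T]: ω = 1514.2636×30/30 = 1514.2636 rpm, dir flips to +; running = +1514.2636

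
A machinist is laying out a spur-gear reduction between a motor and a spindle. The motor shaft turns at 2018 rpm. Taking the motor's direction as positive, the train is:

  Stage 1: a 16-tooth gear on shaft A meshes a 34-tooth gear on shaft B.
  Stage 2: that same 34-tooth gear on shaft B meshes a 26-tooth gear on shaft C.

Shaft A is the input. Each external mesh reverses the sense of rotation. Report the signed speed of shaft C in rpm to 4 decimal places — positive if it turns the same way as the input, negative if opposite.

Stage 1 [16T→34T]: ω = 2018.0000×16/34 = 949.6471 rpm, dir flips to −; running = −949.6471
Stage 2 [34T→26T]: ω = 949.6471×34/26 = 1241.8462 rpm, dir flips to +; running = +1241.8462

+1241.8462 rpm (same as input, |ω| = 1241.8462 rpm)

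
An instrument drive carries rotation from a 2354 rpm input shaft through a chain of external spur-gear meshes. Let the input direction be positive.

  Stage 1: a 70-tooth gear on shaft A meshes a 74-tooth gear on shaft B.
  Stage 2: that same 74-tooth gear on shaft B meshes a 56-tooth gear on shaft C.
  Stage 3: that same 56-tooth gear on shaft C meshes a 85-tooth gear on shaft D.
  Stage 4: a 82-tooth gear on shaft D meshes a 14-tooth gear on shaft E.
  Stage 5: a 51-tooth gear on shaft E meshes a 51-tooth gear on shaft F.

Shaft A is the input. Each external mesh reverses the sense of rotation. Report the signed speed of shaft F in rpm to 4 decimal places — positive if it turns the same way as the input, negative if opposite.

Stage 1 [70T→74T]: ω = 2354.0000×70/74 = 2226.7568 rpm, dir flips to −; running = −2226.7568
Stage 2 [74T→56T]: ω = 2226.7568×74/56 = 2942.5000 rpm, dir flips to +; running = +2942.5000
Stage 3 [56T→85T]: ω = 2942.5000×56/85 = 1938.5882 rpm, dir flips to −; running = −1938.5882
Stage 4 [82T→14T]: ω = 1938.5882×82/14 = 11354.5882 rpm, dir flips to +; running = +11354.5882
Stage 5 [51T→51T]: ω = 11354.5882×51/51 = 11354.5882 rpm, dir flips to −; running = −11354.5882

-11354.5882 rpm (opposite to input, |ω| = 11354.5882 rpm)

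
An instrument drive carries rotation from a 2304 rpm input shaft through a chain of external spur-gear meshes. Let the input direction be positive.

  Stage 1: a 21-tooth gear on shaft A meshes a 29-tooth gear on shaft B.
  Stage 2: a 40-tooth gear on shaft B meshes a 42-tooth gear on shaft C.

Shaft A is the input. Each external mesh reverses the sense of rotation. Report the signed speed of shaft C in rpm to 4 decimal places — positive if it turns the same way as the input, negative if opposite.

Stage 1 [21T→29T]: ω = 2304.0000×21/29 = 1668.4138 rpm, dir flips to −; running = −1668.4138
Stage 2 [40T→42T]: ω = 1668.4138×40/42 = 1588.9655 rpm, dir flips to +; running = +1588.9655

+1588.9655 rpm (same as input, |ω| = 1588.9655 rpm)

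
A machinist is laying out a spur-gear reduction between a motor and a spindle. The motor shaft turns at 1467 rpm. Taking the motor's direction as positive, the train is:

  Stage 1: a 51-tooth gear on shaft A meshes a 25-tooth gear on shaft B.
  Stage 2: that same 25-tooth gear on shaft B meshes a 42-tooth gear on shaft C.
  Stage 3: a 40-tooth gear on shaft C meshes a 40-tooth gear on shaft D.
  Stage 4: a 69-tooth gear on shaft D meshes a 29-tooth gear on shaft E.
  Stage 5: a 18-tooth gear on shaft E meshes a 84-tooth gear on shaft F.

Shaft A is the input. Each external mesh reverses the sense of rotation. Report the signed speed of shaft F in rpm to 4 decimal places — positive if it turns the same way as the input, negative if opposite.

-908.2289 rpm (opposite to input, |ω| = 908.2289 rpm)

Stage 1 [51T→25T]: ω = 1467.0000×51/25 = 2992.6800 rpm, dir flips to −; running = −2992.6800
Stage 2 [25T→42T]: ω = 2992.6800×25/42 = 1781.3571 rpm, dir flips to +; running = +1781.3571
Stage 3 [40T→40T]: ω = 1781.3571×40/40 = 1781.3571 rpm, dir flips to −; running = −1781.3571
Stage 4 [69T→29T]: ω = 1781.3571×69/29 = 4238.4015 rpm, dir flips to +; running = +4238.4015
Stage 5 [18T→84T]: ω = 4238.4015×18/84 = 908.2289 rpm, dir flips to −; running = −908.2289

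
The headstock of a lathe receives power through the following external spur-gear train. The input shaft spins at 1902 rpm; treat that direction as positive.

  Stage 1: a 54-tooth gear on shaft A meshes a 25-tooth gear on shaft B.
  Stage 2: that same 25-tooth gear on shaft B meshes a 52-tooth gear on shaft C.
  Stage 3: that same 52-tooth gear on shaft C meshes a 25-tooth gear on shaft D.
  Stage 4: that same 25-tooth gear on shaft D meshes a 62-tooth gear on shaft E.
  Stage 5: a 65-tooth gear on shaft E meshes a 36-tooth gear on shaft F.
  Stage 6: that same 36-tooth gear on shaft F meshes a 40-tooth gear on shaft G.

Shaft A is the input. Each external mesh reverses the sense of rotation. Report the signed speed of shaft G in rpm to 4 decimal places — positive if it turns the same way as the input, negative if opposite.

Stage 1 [54T→25T]: ω = 1902.0000×54/25 = 4108.3200 rpm, dir flips to −; running = −4108.3200
Stage 2 [25T→52T]: ω = 4108.3200×25/52 = 1975.1538 rpm, dir flips to +; running = +1975.1538
Stage 3 [52T→25T]: ω = 1975.1538×52/25 = 4108.3200 rpm, dir flips to −; running = −4108.3200
Stage 4 [25T→62T]: ω = 4108.3200×25/62 = 1656.5806 rpm, dir flips to +; running = +1656.5806
Stage 5 [65T→36T]: ω = 1656.5806×65/36 = 2991.0484 rpm, dir flips to −; running = −2991.0484
Stage 6 [36T→40T]: ω = 2991.0484×36/40 = 2691.9435 rpm, dir flips to +; running = +2691.9435

+2691.9435 rpm (same as input, |ω| = 2691.9435 rpm)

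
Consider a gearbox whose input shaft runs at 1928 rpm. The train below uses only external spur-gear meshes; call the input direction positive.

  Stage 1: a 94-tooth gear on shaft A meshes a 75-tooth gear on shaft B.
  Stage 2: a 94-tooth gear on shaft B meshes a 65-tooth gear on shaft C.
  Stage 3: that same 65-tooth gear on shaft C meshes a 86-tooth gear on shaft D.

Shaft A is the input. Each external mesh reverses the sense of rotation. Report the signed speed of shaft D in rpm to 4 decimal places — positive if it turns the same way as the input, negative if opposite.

Stage 1 [94T→75T]: ω = 1928.0000×94/75 = 2416.4267 rpm, dir flips to −; running = −2416.4267
Stage 2 [94T→65T]: ω = 2416.4267×94/65 = 3494.5247 rpm, dir flips to +; running = +3494.5247
Stage 3 [65T→86T]: ω = 3494.5247×65/86 = 2641.2105 rpm, dir flips to −; running = −2641.2105

-2641.2105 rpm (opposite to input, |ω| = 2641.2105 rpm)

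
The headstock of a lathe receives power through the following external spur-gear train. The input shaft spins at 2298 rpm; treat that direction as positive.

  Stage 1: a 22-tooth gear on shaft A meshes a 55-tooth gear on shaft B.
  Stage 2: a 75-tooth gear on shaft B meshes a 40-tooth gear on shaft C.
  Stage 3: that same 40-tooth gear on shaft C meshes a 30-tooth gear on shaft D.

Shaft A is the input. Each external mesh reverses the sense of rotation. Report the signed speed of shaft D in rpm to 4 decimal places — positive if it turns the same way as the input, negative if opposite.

Stage 1 [22T→55T]: ω = 2298.0000×22/55 = 919.2000 rpm, dir flips to −; running = −919.2000
Stage 2 [75T→40T]: ω = 919.2000×75/40 = 1723.5000 rpm, dir flips to +; running = +1723.5000
Stage 3 [40T→30T]: ω = 1723.5000×40/30 = 2298.0000 rpm, dir flips to −; running = −2298.0000

-2298.0000 rpm (opposite to input, |ω| = 2298.0000 rpm)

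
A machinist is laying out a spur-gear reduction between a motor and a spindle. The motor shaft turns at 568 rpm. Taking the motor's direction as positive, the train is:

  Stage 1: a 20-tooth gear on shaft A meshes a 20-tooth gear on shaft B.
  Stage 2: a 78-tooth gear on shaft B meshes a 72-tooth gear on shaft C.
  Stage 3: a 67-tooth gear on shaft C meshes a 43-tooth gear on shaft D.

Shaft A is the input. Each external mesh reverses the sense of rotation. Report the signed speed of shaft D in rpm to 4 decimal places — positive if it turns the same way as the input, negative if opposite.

-958.7752 rpm (opposite to input, |ω| = 958.7752 rpm)

Stage 1 [20T→20T]: ω = 568.0000×20/20 = 568.0000 rpm, dir flips to −; running = −568.0000
Stage 2 [78T→72T]: ω = 568.0000×78/72 = 615.3333 rpm, dir flips to +; running = +615.3333
Stage 3 [67T→43T]: ω = 615.3333×67/43 = 958.7752 rpm, dir flips to −; running = −958.7752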